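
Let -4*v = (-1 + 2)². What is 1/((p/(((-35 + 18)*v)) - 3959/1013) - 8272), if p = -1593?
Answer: -17221/148974251 ≈ -0.00011560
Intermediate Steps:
v = -¼ (v = -(-1 + 2)²/4 = -¼*1² = -¼*1 = -¼ ≈ -0.25000)
1/((p/(((-35 + 18)*v)) - 3959/1013) - 8272) = 1/((-1593*(-4/(-35 + 18)) - 3959/1013) - 8272) = 1/((-1593/((-17*(-¼))) - 3959*1/1013) - 8272) = 1/((-1593/17/4 - 3959/1013) - 8272) = 1/((-1593*4/17 - 3959/1013) - 8272) = 1/((-6372/17 - 3959/1013) - 8272) = 1/(-6522139/17221 - 8272) = 1/(-148974251/17221) = -17221/148974251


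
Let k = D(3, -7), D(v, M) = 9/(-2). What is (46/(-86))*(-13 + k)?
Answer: 805/86 ≈ 9.3605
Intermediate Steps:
D(v, M) = -9/2 (D(v, M) = 9*(-1/2) = -9/2)
k = -9/2 ≈ -4.5000
(46/(-86))*(-13 + k) = (46/(-86))*(-13 - 9/2) = (46*(-1/86))*(-35/2) = -23/43*(-35/2) = 805/86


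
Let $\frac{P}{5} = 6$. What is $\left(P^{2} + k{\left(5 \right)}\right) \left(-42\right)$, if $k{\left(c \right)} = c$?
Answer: $-38010$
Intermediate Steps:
$P = 30$ ($P = 5 \cdot 6 = 30$)
$\left(P^{2} + k{\left(5 \right)}\right) \left(-42\right) = \left(30^{2} + 5\right) \left(-42\right) = \left(900 + 5\right) \left(-42\right) = 905 \left(-42\right) = -38010$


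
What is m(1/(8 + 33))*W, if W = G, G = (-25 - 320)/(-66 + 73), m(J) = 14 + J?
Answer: -198375/287 ≈ -691.20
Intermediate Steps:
G = -345/7 ≈ -49.286
W = -345/7 ≈ -49.286
m(1/(8 + 33))*W = (14 + 1/(8 + 33))*(-345/7) = (14 + 1/41)*(-345/7) = (575/41)*(-345/7) = -198375/287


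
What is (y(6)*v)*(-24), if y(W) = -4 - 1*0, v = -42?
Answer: -4032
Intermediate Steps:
y(W) = -4 (y(W) = -4 + 0 = -4)
(y(6)*v)*(-24) = -4*(-42)*(-24) = 168*(-24) = -4032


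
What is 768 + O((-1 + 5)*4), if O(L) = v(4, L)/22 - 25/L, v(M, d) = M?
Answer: 134925/176 ≈ 766.62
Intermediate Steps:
O(L) = 2/11 - 25/L (O(L) = 4/22 - 25/L = 4*(1/22) - 25/L = 2/11 - 25/L)
768 + O((-1 + 5)*4) = 768 + (2/11 - 25*1/(4*(-1 + 5))) = 768 + (2/11 - 25/(4*4)) = 768 + (2/11 - 25/16) = 768 - 243/176 = 134925/176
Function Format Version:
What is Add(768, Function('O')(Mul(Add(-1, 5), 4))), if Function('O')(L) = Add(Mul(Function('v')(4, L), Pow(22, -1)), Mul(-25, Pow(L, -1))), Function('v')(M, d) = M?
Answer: Rational(134925, 176) ≈ 766.62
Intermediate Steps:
Function('O')(L) = Add(Rational(2, 11), Mul(-25, Pow(L, -1))) (Function('O')(L) = Add(Mul(4, Pow(22, -1)), Mul(-25, Pow(L, -1))) = Add(Mul(4, Rational(1, 22)), Mul(-25, Pow(L, -1))) = Add(Rational(2, 11), Mul(-25, Pow(L, -1))))
Add(768, Function('O')(Mul(Add(-1, 5), 4))) = Add(768, Add(Rational(2, 11), Mul(-25, Pow(Mul(Add(-1, 5), 4), -1)))) = Add(768, Add(Rational(2, 11), Mul(-25, Pow(Mul(4, 4), -1)))) = Add(768, Add(Rational(2, 11), Mul(-25, Pow(16, -1)))) = Add(768, Add(Rational(2, 11), Mul(-25, Rational(1, 16)))) = Add(768, Add(Rational(2, 11), Rational(-25, 16))) = Add(768, Rational(-243, 176)) = Rational(134925, 176)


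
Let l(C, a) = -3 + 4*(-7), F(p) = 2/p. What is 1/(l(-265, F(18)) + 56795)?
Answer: 1/56764 ≈ 1.7617e-5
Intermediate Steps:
l(C, a) = -31 (l(C, a) = -3 - 28 = -31)
1/(l(-265, F(18)) + 56795) = 1/(-31 + 56795) = 1/56764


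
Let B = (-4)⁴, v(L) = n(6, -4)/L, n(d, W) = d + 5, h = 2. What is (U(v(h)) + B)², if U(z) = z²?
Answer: 1311025/16 ≈ 81939.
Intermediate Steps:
n(d, W) = 5 + d
v(L) = 11/L (v(L) = (5 + 6)/L = 11/L)
B = 256
(U(v(h)) + B)² = ((11/2)² + 256)² = (121/4 + 256)² = (1145/4)² = 1311025/16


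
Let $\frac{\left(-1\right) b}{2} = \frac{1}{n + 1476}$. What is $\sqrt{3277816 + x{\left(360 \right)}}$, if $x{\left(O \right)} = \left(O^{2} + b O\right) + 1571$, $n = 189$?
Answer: $\frac{\sqrt{4666902611}}{37} \approx 1846.3$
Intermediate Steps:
$b = - \frac{2}{1665}$ ($b = - \frac{2}{189 + 1476} = - \frac{2}{1665} \approx -0.0012012$)
$x{\left(O \right)} = 1571 + O^{2} - \frac{2 O}{1665}$ ($x{\left(O \right)} = \left(O^{2} - \frac{2 O}{1665}\right) + 1571 = 1571 + O^{2} - \frac{2 O}{1665}$)
$\sqrt{3277816 + x{\left(360 \right)}} = \sqrt{3277816 + \left(1571 + 360^{2} - \frac{16}{37}\right)} = \sqrt{3277816 + \left(1571 + 129600 - \frac{16}{37}\right)} = \sqrt{3277816 + \frac{4853311}{37}} = \sqrt{\frac{126132503}{37}} = \frac{\sqrt{4666902611}}{37}$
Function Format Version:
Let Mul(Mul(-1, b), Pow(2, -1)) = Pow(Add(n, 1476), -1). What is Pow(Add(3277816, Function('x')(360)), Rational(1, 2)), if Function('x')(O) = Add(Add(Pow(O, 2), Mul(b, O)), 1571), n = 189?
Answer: Mul(Rational(1, 37), Pow(4666902611, Rational(1, 2))) ≈ 1846.3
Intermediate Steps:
b = Rational(-2, 1665) (b = Mul(-2, Pow(Add(189, 1476), -1)) = Mul(-2, Pow(1665, -1)) = Mul(-2, Rational(1, 1665)) = Rational(-2, 1665) ≈ -0.0012012)
Function('x')(O) = Add(1571, Pow(O, 2), Mul(Rational(-2, 1665), O)) (Function('x')(O) = Add(Add(Pow(O, 2), Mul(Rational(-2, 1665), O)), 1571) = Add(1571, Pow(O, 2), Mul(Rational(-2, 1665), O)))
Pow(Add(3277816, Function('x')(360)), Rational(1, 2)) = Pow(Add(3277816, Add(1571, Pow(360, 2), Mul(Rational(-2, 1665), 360))), Rational(1, 2)) = Pow(Add(3277816, Add(1571, 129600, Rational(-16, 37))), Rational(1, 2)) = Pow(Add(3277816, Rational(4853311, 37)), Rational(1, 2)) = Pow(Rational(126132503, 37), Rational(1, 2)) = Mul(Rational(1, 37), Pow(4666902611, Rational(1, 2)))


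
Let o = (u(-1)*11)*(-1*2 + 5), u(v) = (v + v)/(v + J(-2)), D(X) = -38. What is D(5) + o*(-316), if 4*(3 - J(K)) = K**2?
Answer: 20818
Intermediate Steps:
J(K) = 3 - K**2/4
u(v) = 2*v/(2 + v) (u(v) = (v + v)/(v + (3 - 1/4*(-2)**2)) = (2*v)/(v + (3 - 1/4*4)) = (2*v)/(v + (3 - 1)) = (2*v)/(v + 2) = (2*v)/(2 + v) = 2*v/(2 + v))
o = -66 (o = ((2*(-1)/(2 - 1))*11)*(-1*2 + 5) = ((2*(-1)/1)*11)*(-2 + 5) = ((2*(-1)*1)*11)*3 = -2*11*3 = -22*3 = -66)
D(5) + o*(-316) = -38 - 66*(-316) = -38 + 20856 = 20818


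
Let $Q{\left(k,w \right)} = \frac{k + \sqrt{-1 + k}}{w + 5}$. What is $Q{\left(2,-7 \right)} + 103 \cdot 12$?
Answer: $\frac{2469}{2} \approx 1234.5$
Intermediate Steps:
$Q{\left(k,w \right)} = \frac{k + \sqrt{-1 + k}}{5 + w}$
$Q{\left(2,-7 \right)} + 103 \cdot 12 = \frac{2 + \sqrt{-1 + 2}}{5 - 7} + 103 \cdot 12 = \frac{2 + \sqrt{1}}{-2} + 1236 = - \frac{2 + 1}{2} + 1236 = \left(- \frac{1}{2}\right) 3 + 1236 = - \frac{3}{2} + 1236 = \frac{2469}{2}$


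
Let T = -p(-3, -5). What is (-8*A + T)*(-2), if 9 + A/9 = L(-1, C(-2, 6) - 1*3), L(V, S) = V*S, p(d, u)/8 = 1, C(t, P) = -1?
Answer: -704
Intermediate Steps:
p(d, u) = 8 (p(d, u) = 8*1 = 8)
L(V, S) = S*V
T = -8 (T = -1*8 = -8)
A = -45 (A = -81 + 9*((-1 - 1*3)*(-1)) = -81 + 9*((-1 - 3)*(-1)) = -81 + 9*(-4*(-1)) = -81 + 9*4 = -81 + 36 = -45)
(-8*A + T)*(-2) = (-8*(-45) - 8)*(-2) = (360 - 8)*(-2) = 352*(-2) = -704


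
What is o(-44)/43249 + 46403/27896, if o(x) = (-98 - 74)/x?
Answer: 2006992395/1206474104 ≈ 1.6635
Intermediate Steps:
o(x) = -172/x
o(-44)/43249 + 46403/27896 = -172/(-44)/43249 + 46403/27896 = -172*(-1/44)*(1/43249) + 46403*(1/27896) = (43/11)*(1/43249) + 46403/27896 = 43/475739 + 46403/27896 = 2006992395/1206474104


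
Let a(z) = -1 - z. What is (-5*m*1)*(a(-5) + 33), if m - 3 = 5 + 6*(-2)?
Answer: 740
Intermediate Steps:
m = -4 (m = 3 + (5 + 6*(-2)) = 3 + (5 - 12) = 3 - 7 = -4)
(-5*m*1)*(a(-5) + 33) = (-5*(-4)*1)*((-1 - 1*(-5)) + 33) = (20*1)*((-1 + 5) + 33) = 20*(4 + 33) = 20*37 = 740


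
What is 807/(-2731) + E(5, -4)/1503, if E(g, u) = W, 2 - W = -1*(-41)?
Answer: -439810/1368231 ≈ -0.32144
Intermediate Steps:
W = -39 (W = 2 - (-1)*(-41) = 2 - 1*41 = 2 - 41 = -39)
E(g, u) = -39
807/(-2731) + E(5, -4)/1503 = 807/(-2731) - 39/1503 = 807*(-1/2731) - 39*1/1503 = -807/2731 - 13/501 = -439810/1368231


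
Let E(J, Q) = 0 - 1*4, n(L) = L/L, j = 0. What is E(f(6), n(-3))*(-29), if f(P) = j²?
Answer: 116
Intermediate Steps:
f(P) = 0 (f(P) = 0² = 0)
n(L) = 1
E(J, Q) = -4 (E(J, Q) = 0 - 4 = -4)
E(f(6), n(-3))*(-29) = -4*(-29) = 116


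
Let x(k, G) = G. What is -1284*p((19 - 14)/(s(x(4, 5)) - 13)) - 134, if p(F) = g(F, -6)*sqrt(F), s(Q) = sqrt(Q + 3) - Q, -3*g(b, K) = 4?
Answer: -134 + 856*I*sqrt(10)/sqrt(9 - sqrt(2)) ≈ -134.0 + 982.82*I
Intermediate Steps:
g(b, K) = -4/3 (g(b, K) = -1/3*4 = -4/3)
s(Q) = sqrt(3 + Q) - Q
p(F) = -4*sqrt(F)/3
-1284*p((19 - 14)/(s(x(4, 5)) - 13)) - 134 = -(-1712)*sqrt((19 - 14)/((sqrt(3 + 5) - 1*5) - 13)) - 134 = -(-1712)*sqrt(5/((sqrt(8) - 5) - 13)) - 134 = -(-1712)*sqrt(5/((2*sqrt(2) - 5) - 13)) - 134 = -(-1712)*sqrt(5/((-5 + 2*sqrt(2)) - 13)) - 134 = -(-1712)*sqrt(5/(-18 + 2*sqrt(2))) - 134 = -(-1712)*sqrt(5)*(I/sqrt(18 - 2*sqrt(2))) - 134 = -(-1712)*I*sqrt(5)/sqrt(18 - 2*sqrt(2)) - 134 = 1712*I*sqrt(5)/sqrt(18 - 2*sqrt(2)) - 134 = -134 + 1712*I*sqrt(5)/sqrt(18 - 2*sqrt(2))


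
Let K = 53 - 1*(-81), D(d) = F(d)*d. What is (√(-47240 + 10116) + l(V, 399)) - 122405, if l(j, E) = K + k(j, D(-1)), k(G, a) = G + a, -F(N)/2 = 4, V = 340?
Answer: -121923 + 2*I*√9281 ≈ -1.2192e+5 + 192.68*I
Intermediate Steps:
F(N) = -8 (F(N) = -2*4 = -8)
D(d) = -8*d
K = 134 (K = 53 + 81 = 134)
l(j, E) = 142 + j (l(j, E) = 134 + (j - 8*(-1)) = 134 + (j + 8) = 134 + (8 + j) = 142 + j)
(√(-47240 + 10116) + l(V, 399)) - 122405 = (√(-47240 + 10116) + (142 + 340)) - 122405 = (√(-37124) + 482) - 122405 = (2*I*√9281 + 482) - 122405 = (482 + 2*I*√9281) - 122405 = -121923 + 2*I*√9281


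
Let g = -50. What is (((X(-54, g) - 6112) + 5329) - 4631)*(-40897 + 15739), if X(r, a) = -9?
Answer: 136431834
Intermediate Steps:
(((X(-54, g) - 6112) + 5329) - 4631)*(-40897 + 15739) = (((-9 - 6112) + 5329) - 4631)*(-40897 + 15739) = ((-6121 + 5329) - 4631)*(-25158) = (-792 - 4631)*(-25158) = -5423*(-25158) = 136431834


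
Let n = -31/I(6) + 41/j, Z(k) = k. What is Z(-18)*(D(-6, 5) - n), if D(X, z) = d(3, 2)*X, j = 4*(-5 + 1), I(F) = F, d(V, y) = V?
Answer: 1479/8 ≈ 184.88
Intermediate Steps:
j = -16 (j = 4*(-4) = -16)
D(X, z) = 3*X
n = -371/48 (n = -31/6 + 41/(-16) = -31*1/6 + 41*(-1/16) = -31/6 - 41/16 = -371/48 ≈ -7.7292)
Z(-18)*(D(-6, 5) - n) = -18*(3*(-6) - 1*(-371/48)) = -18*(-18 + 371/48) = -18*(-493/48) = 1479/8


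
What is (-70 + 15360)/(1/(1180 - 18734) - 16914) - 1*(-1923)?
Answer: 570686369851/296908357 ≈ 1922.1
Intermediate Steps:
(-70 + 15360)/(1/(1180 - 18734) - 16914) - 1*(-1923) = 15290/(1/(-17554) - 16914) + 1923 = 15290/(-1/17554 - 16914) + 1923 = 15290/(-296908357/17554) + 1923 = 15290*(-17554/296908357) + 1923 = -268400660/296908357 + 1923 = 570686369851/296908357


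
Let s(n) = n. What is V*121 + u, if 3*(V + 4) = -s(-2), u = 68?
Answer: -1006/3 ≈ -335.33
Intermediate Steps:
V = -10/3 (V = -4 + (-1*(-2))/3 = -4 + (⅓)*2 = -4 + ⅔ = -10/3 ≈ -3.3333)
V*121 + u = -10/3*121 + 68 = -1210/3 + 68 = -1006/3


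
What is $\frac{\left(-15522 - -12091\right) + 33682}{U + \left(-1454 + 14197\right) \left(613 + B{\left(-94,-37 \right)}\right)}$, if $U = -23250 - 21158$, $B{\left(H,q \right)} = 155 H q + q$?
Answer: $\frac{30251}{6876919430} \approx 4.3989 \cdot 10^{-6}$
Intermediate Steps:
$B{\left(H,q \right)} = q + 155 H q$ ($B{\left(H,q \right)} = 155 H q + q = q + 155 H q$)
$U = -44408$
$\frac{\left(-15522 - -12091\right) + 33682}{U + \left(-1454 + 14197\right) \left(613 + B{\left(-94,-37 \right)}\right)} = \frac{\left(-15522 - -12091\right) + 33682}{-44408 + \left(-1454 + 14197\right) \left(613 - 37 \left(1 + 155 \left(-94\right)\right)\right)} = \frac{\left(-15522 + 12091\right) + 33682}{-44408 + 12743 \left(613 - 37 \left(1 - 14570\right)\right)} = \frac{-3431 + 33682}{-44408 + 12743 \left(613 - -539053\right)} = \frac{30251}{-44408 + 12743 \left(613 + 539053\right)} = \frac{30251}{-44408 + 12743 \cdot 539666} = \frac{30251}{-44408 + 6876963838} = \frac{30251}{6876919430}$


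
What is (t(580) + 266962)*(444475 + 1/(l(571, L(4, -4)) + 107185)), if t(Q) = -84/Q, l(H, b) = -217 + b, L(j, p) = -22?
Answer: 1840047770926010619/15507170 ≈ 1.1866e+11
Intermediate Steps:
(t(580) + 266962)*(444475 + 1/(l(571, L(4, -4)) + 107185)) = (-84/580 + 266962)*(444475 + 1/((-217 - 22) + 107185)) = (-84*1/580 + 266962)*(444475 + 1/(-239 + 107185)) = (-21/145 + 266962)*(444475 + 1/106946) = 38709469*(444475 + 1/106946)/145 = (38709469/145)*(47534823351/106946) = 1840047770926010619/15507170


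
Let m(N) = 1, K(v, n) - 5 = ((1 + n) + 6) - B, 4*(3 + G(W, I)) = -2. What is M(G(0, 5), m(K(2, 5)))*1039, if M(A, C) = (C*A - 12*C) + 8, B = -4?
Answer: -15585/2 ≈ -7792.5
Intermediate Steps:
G(W, I) = -7/2 (G(W, I) = -3 + (¼)*(-2) = -3 - ½ = -7/2)
K(v, n) = 16 + n (K(v, n) = 5 + (((1 + n) + 6) - 1*(-4)) = 5 + ((7 + n) + 4) = 5 + (11 + n) = 16 + n)
M(A, C) = 8 - 12*C + A*C (M(A, C) = (A*C - 12*C) + 8 = (-12*C + A*C) + 8 = 8 - 12*C + A*C)
M(G(0, 5), m(K(2, 5)))*1039 = (8 - 12*1 - 7/2*1)*1039 = (8 - 12 - 7/2)*1039 = -15/2*1039 = -15585/2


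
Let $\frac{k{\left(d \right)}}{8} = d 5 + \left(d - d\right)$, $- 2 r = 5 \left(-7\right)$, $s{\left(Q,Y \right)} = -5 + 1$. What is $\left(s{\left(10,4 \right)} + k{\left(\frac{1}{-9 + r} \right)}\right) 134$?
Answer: $\frac{1608}{17} \approx 94.588$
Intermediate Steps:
$s{\left(Q,Y \right)} = -4$
$r = \frac{35}{2}$ ($r = - \frac{5 \left(-7\right)}{2} = \left(- \frac{1}{2}\right) \left(-35\right) = \frac{35}{2} \approx 17.5$)
$k{\left(d \right)} = 40 d$ ($k{\left(d \right)} = 8 \left(d 5 + \left(d - d\right)\right) = 8 \left(5 d + 0\right) = 8 \cdot 5 d = 40 d$)
$\left(s{\left(10,4 \right)} + k{\left(\frac{1}{-9 + r} \right)}\right) 134 = \left(-4 + \frac{40}{-9 + \frac{35}{2}}\right) 134 = \left(-4 + \frac{40}{\frac{17}{2}}\right) 134 = \left(-4 + 40 \cdot \frac{2}{17}\right) 134 = \left(-4 + \frac{80}{17}\right) 134 = \frac{12}{17} \cdot 134 = \frac{1608}{17}$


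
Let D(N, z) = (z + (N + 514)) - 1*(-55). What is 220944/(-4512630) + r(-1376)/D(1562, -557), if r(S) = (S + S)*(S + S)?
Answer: 2848006132472/591906635 ≈ 4811.6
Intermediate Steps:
r(S) = 4*S**2 (r(S) = (2*S)*(2*S) = 4*S**2)
D(N, z) = 569 + N + z (D(N, z) = (z + (514 + N)) + 55 = (514 + N + z) + 55 = 569 + N + z)
220944/(-4512630) + r(-1376)/D(1562, -557) = 220944/(-4512630) + (4*(-1376)**2)/(569 + 1562 - 557) = 220944*(-1/4512630) + (4*1893376)/1574 = -36824/752105 + 7573504*(1/1574) = -36824/752105 + 3786752/787 = 2848006132472/591906635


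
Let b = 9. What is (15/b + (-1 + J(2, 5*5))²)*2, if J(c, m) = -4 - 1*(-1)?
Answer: 106/3 ≈ 35.333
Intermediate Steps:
J(c, m) = -3 (J(c, m) = -4 + 1 = -3)
(15/b + (-1 + J(2, 5*5))²)*2 = (15/9 + (-1 - 3)²)*2 = (15*(⅑) + (-4)²)*2 = (5/3 + 16)*2 = (53/3)*2 = 106/3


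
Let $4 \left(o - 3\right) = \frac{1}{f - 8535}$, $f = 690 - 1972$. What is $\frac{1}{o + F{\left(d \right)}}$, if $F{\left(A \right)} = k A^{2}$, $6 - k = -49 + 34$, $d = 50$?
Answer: $\frac{39268}{2061687803} \approx 1.9047 \cdot 10^{-5}$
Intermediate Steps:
$f = -1282$
$k = 21$ ($k = 6 - \left(-49 + 34\right) = 6 - -15 = 6 + 15 = 21$)
$F{\left(A \right)} = 21 A^{2}$
$o = \frac{117803}{39268}$ ($o = 3 + \frac{1}{4 \left(-1282 - 8535\right)} = 3 + \frac{1}{4 \left(-9817\right)} = 3 + \frac{1}{4} \left(- \frac{1}{9817}\right) = 3 - \frac{1}{39268} = \frac{117803}{39268} \approx 3.0$)
$\frac{1}{o + F{\left(d \right)}} = \frac{1}{\frac{117803}{39268} + 21 \cdot 50^{2}} = \frac{1}{\frac{117803}{39268} + 21 \cdot 2500} = \frac{1}{\frac{117803}{39268} + 52500} = \frac{1}{\frac{2061687803}{39268}} = \frac{39268}{2061687803}$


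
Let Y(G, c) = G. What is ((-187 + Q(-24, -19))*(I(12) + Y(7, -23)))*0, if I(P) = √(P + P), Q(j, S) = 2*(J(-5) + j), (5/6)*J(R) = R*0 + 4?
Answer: 0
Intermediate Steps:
J(R) = 24/5 (J(R) = 6*(R*0 + 4)/5 = 6*(0 + 4)/5 = (6/5)*4 = 24/5)
Q(j, S) = 48/5 + 2*j (Q(j, S) = 2*(24/5 + j) = 48/5 + 2*j)
I(P) = √2*√P (I(P) = √(2*P) = √2*√P)
((-187 + Q(-24, -19))*(I(12) + Y(7, -23)))*0 = ((-187 + (48/5 + 2*(-24)))*(√2*√12 + 7))*0 = ((-187 + (48/5 - 48))*(√2*(2*√3) + 7))*0 = ((-187 - 192/5)*(2*√6 + 7))*0 = -1127*(7 + 2*√6)/5*0 = (-7889/5 - 2254*√6/5)*0 = 0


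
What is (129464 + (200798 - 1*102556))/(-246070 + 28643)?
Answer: -227706/217427 ≈ -1.0473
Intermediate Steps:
(129464 + (200798 - 1*102556))/(-246070 + 28643) = (129464 + (200798 - 102556))/(-217427) = (129464 + 98242)*(-1/217427) = 227706*(-1/217427) = -227706/217427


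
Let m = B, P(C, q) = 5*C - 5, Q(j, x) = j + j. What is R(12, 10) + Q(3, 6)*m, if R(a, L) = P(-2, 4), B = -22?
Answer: -147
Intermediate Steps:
Q(j, x) = 2*j
P(C, q) = -5 + 5*C
m = -22
R(a, L) = -15 (R(a, L) = -5 + 5*(-2) = -5 - 10 = -15)
R(12, 10) + Q(3, 6)*m = -15 + (2*3)*(-22) = -15 + 6*(-22) = -15 - 132 = -147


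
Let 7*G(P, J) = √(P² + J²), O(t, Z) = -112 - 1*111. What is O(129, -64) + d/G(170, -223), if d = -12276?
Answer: -223 - 85932*√78629/78629 ≈ -529.45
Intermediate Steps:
O(t, Z) = -223 (O(t, Z) = -112 - 111 = -223)
G(P, J) = √(J² + P²)/7 (G(P, J) = √(P² + J²)/7 = √(J² + P²)/7)
O(129, -64) + d/G(170, -223) = -223 - 12276*7/√((-223)² + 170²) = -223 - 12276*7/√(49729 + 28900) = -223 - 12276*7*√78629/78629 = -223 - 85932*√78629/78629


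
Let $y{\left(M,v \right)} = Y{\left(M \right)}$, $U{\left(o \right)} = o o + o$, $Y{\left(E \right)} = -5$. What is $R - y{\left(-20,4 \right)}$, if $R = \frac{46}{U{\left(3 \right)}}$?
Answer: $\frac{53}{6} \approx 8.8333$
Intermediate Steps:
$U{\left(o \right)} = o + o^{2}$ ($U{\left(o \right)} = o^{2} + o = o + o^{2}$)
$y{\left(M,v \right)} = -5$
$R = \frac{23}{6}$ ($R = \frac{46}{3 \left(1 + 3\right)} = \frac{46}{3 \cdot 4} = \frac{46}{12} = 46 \cdot \frac{1}{12} = \frac{23}{6} \approx 3.8333$)
$R - y{\left(-20,4 \right)} = \frac{23}{6} - -5 = \frac{23}{6} + 5 = \frac{53}{6}$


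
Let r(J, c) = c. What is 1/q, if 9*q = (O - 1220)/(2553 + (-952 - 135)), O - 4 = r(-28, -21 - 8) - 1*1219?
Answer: -6597/1232 ≈ -5.3547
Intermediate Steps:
O = -1244 (O = 4 + ((-21 - 8) - 1*1219) = 4 + (-29 - 1219) = 4 - 1248 = -1244)
q = -1232/6597 (q = ((-1244 - 1220)/(2553 + (-952 - 135)))/9 = (-2464/(2553 - 1087))/9 = (-2464/1466)/9 = (-2464*1/1466)/9 = (1/9)*(-1232/733) = -1232/6597 ≈ -0.18675)
1/q = 1/(-1232/6597) = -6597/1232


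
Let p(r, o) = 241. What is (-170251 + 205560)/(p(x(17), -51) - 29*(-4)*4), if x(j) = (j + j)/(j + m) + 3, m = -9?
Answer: 35309/705 ≈ 50.084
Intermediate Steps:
x(j) = 3 + 2*j/(-9 + j) (x(j) = (j + j)/(j - 9) + 3 = (2*j)/(-9 + j) + 3 = 2*j/(-9 + j) + 3 = 3 + 2*j/(-9 + j))
(-170251 + 205560)/(p(x(17), -51) - 29*(-4)*4) = (-170251 + 205560)/(241 - 29*(-4)*4) = 35309/(241 + 116*4) = 35309/(241 + 464) = 35309/705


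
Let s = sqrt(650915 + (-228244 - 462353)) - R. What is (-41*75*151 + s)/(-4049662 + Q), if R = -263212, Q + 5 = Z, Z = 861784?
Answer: 201113/3187883 - I*sqrt(39682)/3187883 ≈ 0.063087 - 6.2488e-5*I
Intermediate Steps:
Q = 861779 (Q = -5 + 861784 = 861779)
s = 263212 + I*sqrt(39682) (s = sqrt(650915 + (-228244 - 462353)) - 1*(-263212) = sqrt(650915 - 690597) + 263212 = sqrt(-39682) + 263212 = I*sqrt(39682) + 263212 = 263212 + I*sqrt(39682) ≈ 2.6321e+5 + 199.2*I)
(-41*75*151 + s)/(-4049662 + Q) = (-41*75*151 + (263212 + I*sqrt(39682)))/(-4049662 + 861779) = (-3075*151 + (263212 + I*sqrt(39682)))/(-3187883) = (-464325 + (263212 + I*sqrt(39682)))*(-1/3187883) = (-201113 + I*sqrt(39682))*(-1/3187883) = 201113/3187883 - I*sqrt(39682)/3187883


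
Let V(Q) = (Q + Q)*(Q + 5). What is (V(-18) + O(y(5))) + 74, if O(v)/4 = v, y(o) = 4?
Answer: 558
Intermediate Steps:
V(Q) = 2*Q*(5 + Q) (V(Q) = (2*Q)*(5 + Q) = 2*Q*(5 + Q))
O(v) = 4*v
(V(-18) + O(y(5))) + 74 = (2*(-18)*(5 - 18) + 4*4) + 74 = (2*(-18)*(-13) + 16) + 74 = (468 + 16) + 74 = 484 + 74 = 558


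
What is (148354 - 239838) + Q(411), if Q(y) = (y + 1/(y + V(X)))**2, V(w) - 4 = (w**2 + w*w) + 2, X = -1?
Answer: 13595261576/175561 ≈ 77439.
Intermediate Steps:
V(w) = 6 + 2*w**2 (V(w) = 4 + ((w**2 + w*w) + 2) = 4 + ((w**2 + w**2) + 2) = 4 + (2*w**2 + 2) = 4 + (2 + 2*w**2) = 6 + 2*w**2)
Q(y) = (y + 1/(8 + y))**2 (Q(y) = (y + 1/(y + (6 + 2*(-1)**2)))**2 = (y + 1/(y + (6 + 2*1)))**2 = (y + 1/(y + (6 + 2)))**2 = (y + 1/(y + 8))**2 = (y + 1/(8 + y))**2)
(148354 - 239838) + Q(411) = (148354 - 239838) + (1 + 411**2 + 8*411)**2/(8 + 411)**2 = -91484 + (1 + 168921 + 3288)**2/419**2 = -91484 + (1/175561)*172210**2 = -91484 + (1/175561)*29656284100 = -91484 + 29656284100/175561 = 13595261576/175561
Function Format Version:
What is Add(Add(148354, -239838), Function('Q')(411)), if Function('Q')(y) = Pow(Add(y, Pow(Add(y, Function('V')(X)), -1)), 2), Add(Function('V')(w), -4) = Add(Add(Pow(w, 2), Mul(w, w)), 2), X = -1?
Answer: Rational(13595261576, 175561) ≈ 77439.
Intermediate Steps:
Function('V')(w) = Add(6, Mul(2, Pow(w, 2))) (Function('V')(w) = Add(4, Add(Add(Pow(w, 2), Mul(w, w)), 2)) = Add(4, Add(Add(Pow(w, 2), Pow(w, 2)), 2)) = Add(4, Add(Mul(2, Pow(w, 2)), 2)) = Add(4, Add(2, Mul(2, Pow(w, 2)))) = Add(6, Mul(2, Pow(w, 2))))
Function('Q')(y) = Pow(Add(y, Pow(Add(8, y), -1)), 2) (Function('Q')(y) = Pow(Add(y, Pow(Add(y, Add(6, Mul(2, Pow(-1, 2)))), -1)), 2) = Pow(Add(y, Pow(Add(y, Add(6, Mul(2, 1))), -1)), 2) = Pow(Add(y, Pow(Add(y, Add(6, 2)), -1)), 2) = Pow(Add(y, Pow(Add(y, 8), -1)), 2) = Pow(Add(y, Pow(Add(8, y), -1)), 2))
Add(Add(148354, -239838), Function('Q')(411)) = Add(Add(148354, -239838), Mul(Pow(Add(8, 411), -2), Pow(Add(1, Pow(411, 2), Mul(8, 411)), 2))) = Add(-91484, Mul(Pow(419, -2), Pow(Add(1, 168921, 3288), 2))) = Add(-91484, Mul(Rational(1, 175561), Pow(172210, 2))) = Add(-91484, Mul(Rational(1, 175561), 29656284100)) = Add(-91484, Rational(29656284100, 175561)) = Rational(13595261576, 175561)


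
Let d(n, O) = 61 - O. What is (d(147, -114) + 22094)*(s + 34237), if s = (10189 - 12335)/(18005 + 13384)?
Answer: 7977223797881/10463 ≈ 7.6242e+8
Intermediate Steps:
s = -2146/31389 ≈ -0.068368
(d(147, -114) + 22094)*(s + 34237) = ((61 - 1*(-114)) + 22094)*(-2146/31389 + 34237) = ((61 + 114) + 22094)*(1074663047/31389) = (175 + 22094)*(1074663047/31389) = 22269*(1074663047/31389) = 7977223797881/10463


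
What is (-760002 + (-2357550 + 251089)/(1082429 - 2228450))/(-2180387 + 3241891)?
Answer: -870976145581/1216505875584 ≈ -0.71597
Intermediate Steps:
(-760002 + (-2357550 + 251089)/(1082429 - 2228450))/(-2180387 + 3241891) = (-760002 - 2106461/(-1146021))/1061504 = (-760002 - 2106461*(-1/1146021))*(1/1061504) = (-760002 + 2106461/1146021)*(1/1061504) = -870976145581/1146021*1/1061504 = -870976145581/1216505875584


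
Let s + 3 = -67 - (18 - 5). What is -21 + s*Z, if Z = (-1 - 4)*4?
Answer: 1639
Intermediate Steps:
s = -83 (s = -3 + (-67 - (18 - 5)) = -3 + (-67 - 1*13) = -3 + (-67 - 13) = -3 - 80 = -83)
Z = -20 (Z = -5*4 = -20)
-21 + s*Z = -21 - 83*(-20) = -21 + 1660 = 1639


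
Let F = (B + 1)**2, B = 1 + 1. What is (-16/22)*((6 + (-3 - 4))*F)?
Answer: 72/11 ≈ 6.5455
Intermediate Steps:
B = 2
F = 9 (F = (2 + 1)**2 = 3**2 = 9)
(-16/22)*((6 + (-3 - 4))*F) = (-16/22)*((6 + (-3 - 4))*9) = (-16*1/22)*((6 - 7)*9) = -(-8)*9/11 = -8/11*(-9) = 72/11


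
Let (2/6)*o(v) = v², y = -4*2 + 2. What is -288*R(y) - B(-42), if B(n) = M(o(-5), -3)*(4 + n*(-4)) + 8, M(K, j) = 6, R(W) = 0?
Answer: -1040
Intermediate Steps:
y = -6 (y = -8 + 2 = -6)
o(v) = 3*v²
B(n) = 32 - 24*n (B(n) = 6*(4 + n*(-4)) + 8 = 6*(4 - 4*n) + 8 = (24 - 24*n) + 8 = 32 - 24*n)
-288*R(y) - B(-42) = -288*0 - (32 - 24*(-42)) = 0 - (32 + 1008) = 0 - 1*1040 = 0 - 1040 = -1040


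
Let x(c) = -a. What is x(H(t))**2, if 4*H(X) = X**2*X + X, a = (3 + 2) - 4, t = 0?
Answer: 1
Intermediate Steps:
a = 1 (a = 5 - 4 = 1)
H(X) = X/4 + X**3/4 (H(X) = (X**2*X + X)/4 = (X**3 + X)/4 = (X + X**3)/4 = X/4 + X**3/4)
x(c) = -1 (x(c) = -1*1 = -1)
x(H(t))**2 = (-1)**2 = 1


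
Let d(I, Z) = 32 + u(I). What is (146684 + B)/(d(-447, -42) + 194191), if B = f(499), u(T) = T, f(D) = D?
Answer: 49061/64592 ≈ 0.75955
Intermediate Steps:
d(I, Z) = 32 + I
B = 499
(146684 + B)/(d(-447, -42) + 194191) = (146684 + 499)/((32 - 447) + 194191) = 147183/(-415 + 194191) = 147183/193776 = 147183*(1/193776) = 49061/64592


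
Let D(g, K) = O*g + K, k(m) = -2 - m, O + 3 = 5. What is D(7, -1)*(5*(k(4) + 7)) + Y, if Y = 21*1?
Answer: 86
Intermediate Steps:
O = 2 (O = -3 + 5 = 2)
Y = 21
D(g, K) = K + 2*g (D(g, K) = 2*g + K = K + 2*g)
D(7, -1)*(5*(k(4) + 7)) + Y = (-1 + 2*7)*(5*((-2 - 1*4) + 7)) + 21 = (-1 + 14)*(5*((-2 - 4) + 7)) + 21 = 13*(5*(-6 + 7)) + 21 = 13*(5*1) + 21 = 13*5 + 21 = 65 + 21 = 86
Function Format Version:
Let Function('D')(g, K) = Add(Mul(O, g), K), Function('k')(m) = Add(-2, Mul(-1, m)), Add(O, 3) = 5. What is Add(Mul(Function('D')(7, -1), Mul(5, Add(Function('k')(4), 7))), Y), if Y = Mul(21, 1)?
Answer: 86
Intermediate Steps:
O = 2 (O = Add(-3, 5) = 2)
Y = 21
Function('D')(g, K) = Add(K, Mul(2, g)) (Function('D')(g, K) = Add(Mul(2, g), K) = Add(K, Mul(2, g)))
Add(Mul(Function('D')(7, -1), Mul(5, Add(Function('k')(4), 7))), Y) = Add(Mul(Add(-1, Mul(2, 7)), Mul(5, Add(Add(-2, Mul(-1, 4)), 7))), 21) = Add(Mul(Add(-1, 14), Mul(5, Add(Add(-2, -4), 7))), 21) = Add(Mul(13, Mul(5, Add(-6, 7))), 21) = Add(Mul(13, Mul(5, 1)), 21) = Add(Mul(13, 5), 21) = Add(65, 21) = 86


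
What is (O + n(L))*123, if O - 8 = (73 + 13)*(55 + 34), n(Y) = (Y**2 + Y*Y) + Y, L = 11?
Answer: 973545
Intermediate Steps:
n(Y) = Y + 2*Y**2 (n(Y) = (Y**2 + Y**2) + Y = 2*Y**2 + Y = Y + 2*Y**2)
O = 7662 (O = 8 + (73 + 13)*(55 + 34) = 8 + 86*89 = 8 + 7654 = 7662)
(O + n(L))*123 = (7662 + 11*(1 + 2*11))*123 = (7662 + 11*(1 + 22))*123 = (7662 + 11*23)*123 = (7662 + 253)*123 = 7915*123 = 973545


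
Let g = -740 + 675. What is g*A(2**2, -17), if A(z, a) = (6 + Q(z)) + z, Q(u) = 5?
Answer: -975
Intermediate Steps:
A(z, a) = 11 + z (A(z, a) = (6 + 5) + z = 11 + z)
g = -65
g*A(2**2, -17) = -65*(11 + 2**2) = -65*(11 + 4) = -65*15 = -975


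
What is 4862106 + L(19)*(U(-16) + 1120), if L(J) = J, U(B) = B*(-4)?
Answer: 4884602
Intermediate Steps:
U(B) = -4*B
4862106 + L(19)*(U(-16) + 1120) = 4862106 + 19*(-4*(-16) + 1120) = 4862106 + 19*(64 + 1120) = 4862106 + 19*1184 = 4862106 + 22496 = 4884602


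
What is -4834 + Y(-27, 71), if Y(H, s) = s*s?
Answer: 207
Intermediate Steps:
Y(H, s) = s**2
-4834 + Y(-27, 71) = -4834 + 71**2 = -4834 + 5041 = 207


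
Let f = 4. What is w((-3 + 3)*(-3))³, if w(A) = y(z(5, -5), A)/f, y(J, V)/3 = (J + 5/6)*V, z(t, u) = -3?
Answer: 0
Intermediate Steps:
y(J, V) = 3*V*(⅚ + J) (y(J, V) = 3*((J + 5/6)*V) = 3*((J + 5*(⅙))*V) = 3*((J + ⅚)*V) = 3*((⅚ + J)*V) = 3*(V*(⅚ + J)) = 3*V*(⅚ + J))
w(A) = -13*A/8 (w(A) = (A*(5 + 6*(-3))/2)/4 = (A*(5 - 18)/2)*(¼) = ((½)*A*(-13))*(¼) = -13*A/2*(¼) = -13*A/8)
w((-3 + 3)*(-3))³ = (-13*(-3 + 3)*(-3)/8)³ = (-0*(-3))³ = (-13/8*0)³ = 0³ = 0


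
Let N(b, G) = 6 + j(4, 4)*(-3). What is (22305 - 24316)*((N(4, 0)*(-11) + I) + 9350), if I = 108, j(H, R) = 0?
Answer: -18887312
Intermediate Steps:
N(b, G) = 6 (N(b, G) = 6 + 0*(-3) = 6 + 0 = 6)
(22305 - 24316)*((N(4, 0)*(-11) + I) + 9350) = (22305 - 24316)*((6*(-11) + 108) + 9350) = -2011*((-66 + 108) + 9350) = -2011*(42 + 9350) = -2011*9392 = -18887312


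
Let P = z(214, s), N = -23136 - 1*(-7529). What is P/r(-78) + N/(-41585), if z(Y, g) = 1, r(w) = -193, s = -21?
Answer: 2970566/8025905 ≈ 0.37012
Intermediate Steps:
N = -15607 (N = -23136 + 7529 = -15607)
P = 1
P/r(-78) + N/(-41585) = 1/(-193) - 15607/(-41585) = 1*(-1/193) - 15607*(-1/41585) = -1/193 + 15607/41585 = 2970566/8025905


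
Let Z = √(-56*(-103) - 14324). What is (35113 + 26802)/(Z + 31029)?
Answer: 640386845/320935799 - 123830*I*√2139/962807397 ≈ 1.9954 - 0.0059483*I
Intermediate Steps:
Z = 2*I*√2139 (Z = √(5768 - 14324) = √(-8556) = 2*I*√2139 ≈ 92.499*I)
(35113 + 26802)/(Z + 31029) = (35113 + 26802)/(2*I*√2139 + 31029) = 61915/(31029 + 2*I*√2139)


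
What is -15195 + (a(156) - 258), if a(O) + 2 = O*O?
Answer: 8881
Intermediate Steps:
a(O) = -2 + O**2 (a(O) = -2 + O*O = -2 + O**2)
-15195 + (a(156) - 258) = -15195 + ((-2 + 156**2) - 258) = -15195 + ((-2 + 24336) - 258) = -15195 + (24334 - 258) = -15195 + 24076 = 8881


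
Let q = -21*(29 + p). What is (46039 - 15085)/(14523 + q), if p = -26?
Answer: 5159/2410 ≈ 2.1407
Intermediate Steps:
q = -63 (q = -21*(29 - 26) = -21*3 = -63)
(46039 - 15085)/(14523 + q) = (46039 - 15085)/(14523 - 63) = 30954/14460 = 30954*(1/14460) = 5159/2410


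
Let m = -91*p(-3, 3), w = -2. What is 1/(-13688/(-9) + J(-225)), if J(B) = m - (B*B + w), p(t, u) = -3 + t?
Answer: -9/437005 ≈ -2.0595e-5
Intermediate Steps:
m = 546 (m = -91*(-3 - 3) = -91*(-6) = 546)
J(B) = 548 - B**2 (J(B) = 546 - (B*B - 2) = 546 - (B**2 - 2) = 546 - (-2 + B**2) = 546 + (2 - B**2) = 548 - B**2)
1/(-13688/(-9) + J(-225)) = 1/(-13688/(-9) + (548 - 1*(-225)**2)) = 1/(-1/9*(-13688) + (548 - 1*50625)) = 1/(13688/9 + (548 - 50625)) = 1/(13688/9 - 50077) = 1/(-437005/9) = -9/437005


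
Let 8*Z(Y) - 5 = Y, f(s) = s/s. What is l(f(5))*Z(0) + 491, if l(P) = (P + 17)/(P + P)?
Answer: 3973/8 ≈ 496.63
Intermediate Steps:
f(s) = 1
Z(Y) = 5/8 + Y/8
l(P) = (17 + P)/(2*P) (l(P) = (17 + P)/((2*P)) = (17 + P)*(1/(2*P)) = (17 + P)/(2*P))
l(f(5))*Z(0) + 491 = ((½)*(17 + 1)/1)*(5/8 + (⅛)*0) + 491 = ((½)*1*18)*(5/8 + 0) + 491 = 9*(5/8) + 491 = 45/8 + 491 = 3973/8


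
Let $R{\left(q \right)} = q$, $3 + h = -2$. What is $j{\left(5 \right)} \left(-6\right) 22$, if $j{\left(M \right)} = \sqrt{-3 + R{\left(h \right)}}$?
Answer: $- 264 i \sqrt{2} \approx - 373.35 i$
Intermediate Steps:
$h = -5$ ($h = -3 - 2 = -5$)
$j{\left(M \right)} = 2 i \sqrt{2}$ ($j{\left(M \right)} = \sqrt{-3 - 5} = \sqrt{-8} = 2 i \sqrt{2}$)
$j{\left(5 \right)} \left(-6\right) 22 = 2 i \sqrt{2} \left(-6\right) 22 = - 12 i \sqrt{2} \cdot 22 = - 264 i \sqrt{2}$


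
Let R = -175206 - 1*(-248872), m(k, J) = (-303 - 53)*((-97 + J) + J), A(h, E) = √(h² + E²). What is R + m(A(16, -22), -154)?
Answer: 217846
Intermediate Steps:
A(h, E) = √(E² + h²)
m(k, J) = 34532 - 712*J (m(k, J) = -356*(-97 + 2*J) = 34532 - 712*J)
R = 73666 (R = -175206 + 248872 = 73666)
R + m(A(16, -22), -154) = 73666 + (34532 - 712*(-154)) = 73666 + (34532 + 109648) = 73666 + 144180 = 217846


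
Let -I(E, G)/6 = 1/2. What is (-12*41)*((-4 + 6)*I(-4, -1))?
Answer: 2952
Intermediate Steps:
I(E, G) = -3 (I(E, G) = -6/2 = -6*½ = -3)
(-12*41)*((-4 + 6)*I(-4, -1)) = (-12*41)*((-4 + 6)*(-3)) = -984*(-3) = -492*(-6) = 2952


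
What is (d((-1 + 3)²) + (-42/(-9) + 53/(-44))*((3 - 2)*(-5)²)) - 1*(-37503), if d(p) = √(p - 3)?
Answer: 4961953/132 ≈ 37591.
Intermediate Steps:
d(p) = √(-3 + p)
(d((-1 + 3)²) + (-42/(-9) + 53/(-44))*((3 - 2)*(-5)²)) - 1*(-37503) = (√(-3 + (-1 + 3)²) + (-42/(-9) + 53/(-44))*((3 - 2)*(-5)²)) - 1*(-37503) = (√(-3 + 2²) + (-42*(-⅑) + 53*(-1/44))*(1*25)) + 37503 = (√(-3 + 4) + (14/3 - 53/44)*25) + 37503 = (√1 + (457/132)*25) + 37503 = (1 + 11425/132) + 37503 = 11557/132 + 37503 = 4961953/132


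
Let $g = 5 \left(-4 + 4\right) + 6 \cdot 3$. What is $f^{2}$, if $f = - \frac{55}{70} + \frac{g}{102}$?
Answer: $\frac{21025}{56644} \approx 0.37118$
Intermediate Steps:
$g = 18$ ($g = 5 \cdot 0 + 18 = 0 + 18 = 18$)
$f = - \frac{145}{238}$ ($f = - \frac{55}{70} + \frac{18}{102} = \left(-55\right) \frac{1}{70} + 18 \cdot \frac{1}{102} = - \frac{11}{14} + \frac{3}{17} = - \frac{145}{238} \approx -0.60924$)
$f^{2} = \left(- \frac{145}{238}\right)^{2} = \frac{21025}{56644}$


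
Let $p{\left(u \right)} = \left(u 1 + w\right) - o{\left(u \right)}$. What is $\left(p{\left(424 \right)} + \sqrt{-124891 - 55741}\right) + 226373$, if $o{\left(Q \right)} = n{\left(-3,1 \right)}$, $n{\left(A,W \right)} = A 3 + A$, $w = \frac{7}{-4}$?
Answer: $\frac{907229}{4} + 2 i \sqrt{45158} \approx 2.2681 \cdot 10^{5} + 425.01 i$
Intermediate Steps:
$w = - \frac{7}{4}$ ($w = 7 \left(- \frac{1}{4}\right) = - \frac{7}{4} \approx -1.75$)
$n{\left(A,W \right)} = 4 A$ ($n{\left(A,W \right)} = 3 A + A = 4 A$)
$o{\left(Q \right)} = -12$ ($o{\left(Q \right)} = 4 \left(-3\right) = -12$)
$p{\left(u \right)} = \frac{41}{4} + u$ ($p{\left(u \right)} = \left(u 1 - \frac{7}{4}\right) - -12 = \left(u - \frac{7}{4}\right) + 12 = \left(- \frac{7}{4} + u\right) + 12 = \frac{41}{4} + u$)
$\left(p{\left(424 \right)} + \sqrt{-124891 - 55741}\right) + 226373 = \left(\left(\frac{41}{4} + 424\right) + \sqrt{-124891 - 55741}\right) + 226373 = \left(\frac{1737}{4} + \sqrt{-180632}\right) + 226373 = \left(\frac{1737}{4} + 2 i \sqrt{45158}\right) + 226373 = \frac{907229}{4} + 2 i \sqrt{45158}$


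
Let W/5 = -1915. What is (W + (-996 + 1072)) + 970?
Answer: -8529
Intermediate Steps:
W = -9575 (W = 5*(-1915) = -9575)
(W + (-996 + 1072)) + 970 = (-9575 + (-996 + 1072)) + 970 = (-9575 + 76) + 970 = -9499 + 970 = -8529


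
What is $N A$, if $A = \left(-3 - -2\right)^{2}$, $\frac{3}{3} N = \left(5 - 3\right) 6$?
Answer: $12$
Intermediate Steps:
$N = 12$ ($N = \left(5 - 3\right) 6 = 2 \cdot 6 = 12$)
$A = 1$ ($A = \left(-3 + 2\right)^{2} = \left(-1\right)^{2} = 1$)
$N A = 12 \cdot 1 = 12$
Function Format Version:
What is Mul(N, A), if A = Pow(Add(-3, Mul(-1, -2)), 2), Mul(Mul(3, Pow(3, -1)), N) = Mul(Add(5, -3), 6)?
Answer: 12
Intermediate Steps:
N = 12 (N = Mul(Add(5, -3), 6) = Mul(2, 6) = 12)
A = 1 (A = Pow(Add(-3, 2), 2) = Pow(-1, 2) = 1)
Mul(N, A) = Mul(12, 1) = 12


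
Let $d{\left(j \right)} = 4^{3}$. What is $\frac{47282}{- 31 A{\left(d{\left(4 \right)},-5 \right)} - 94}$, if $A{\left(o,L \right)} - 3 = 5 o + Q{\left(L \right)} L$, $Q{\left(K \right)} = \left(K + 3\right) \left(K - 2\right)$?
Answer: $- \frac{47282}{7937} \approx -5.9572$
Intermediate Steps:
$Q{\left(K \right)} = \left(-2 + K\right) \left(3 + K\right)$ ($Q{\left(K \right)} = \left(3 + K\right) \left(-2 + K\right) = \left(-2 + K\right) \left(3 + K\right)$)
$d{\left(j \right)} = 64$
$A{\left(o,L \right)} = 3 + 5 o + L \left(-6 + L + L^{2}\right)$ ($A{\left(o,L \right)} = 3 + \left(5 o + \left(-6 + L + L^{2}\right) L\right) = 3 + \left(5 o + L \left(-6 + L + L^{2}\right)\right) = 3 + 5 o + L \left(-6 + L + L^{2}\right)$)
$\frac{47282}{- 31 A{\left(d{\left(4 \right)},-5 \right)} - 94} = \frac{47282}{- 31 \left(3 + 5 \cdot 64 - 5 \left(-6 - 5 + \left(-5\right)^{2}\right)\right) - 94} = \frac{47282}{- 31 \left(3 + 320 - 5 \left(-6 - 5 + 25\right)\right) - 94} = \frac{47282}{- 31 \left(3 + 320 - 70\right) - 94} = \frac{47282}{\left(-31\right) 253 - 94} = \frac{47282}{-7843 - 94} = \frac{47282}{-7937} = 47282 \left(- \frac{1}{7937}\right) = - \frac{47282}{7937}$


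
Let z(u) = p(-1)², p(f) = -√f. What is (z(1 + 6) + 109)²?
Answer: 11664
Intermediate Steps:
z(u) = -1 (z(u) = (-√(-1))² = (-I)² = -1)
(z(1 + 6) + 109)² = (-1 + 109)² = 108² = 11664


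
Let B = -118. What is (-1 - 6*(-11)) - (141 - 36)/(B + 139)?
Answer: 60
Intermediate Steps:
(-1 - 6*(-11)) - (141 - 36)/(B + 139) = (-1 - 6*(-11)) - (141 - 36)/(-118 + 139) = (-1 + 66) - 105/21 = 65 - 105/21 = 65 - 1*5 = 65 - 5 = 60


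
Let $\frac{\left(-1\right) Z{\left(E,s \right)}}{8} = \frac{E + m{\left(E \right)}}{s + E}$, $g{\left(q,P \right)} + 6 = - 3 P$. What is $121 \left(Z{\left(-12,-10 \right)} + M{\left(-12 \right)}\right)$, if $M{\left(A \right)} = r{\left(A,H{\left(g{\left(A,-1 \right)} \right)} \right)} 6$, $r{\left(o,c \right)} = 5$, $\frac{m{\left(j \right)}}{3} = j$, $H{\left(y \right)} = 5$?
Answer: $1518$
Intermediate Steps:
$g{\left(q,P \right)} = -6 - 3 P$
$m{\left(j \right)} = 3 j$
$Z{\left(E,s \right)} = - \frac{32 E}{E + s}$ ($Z{\left(E,s \right)} = - 8 \frac{E + 3 E}{s + E} = - 8 \frac{4 E}{E + s} = - \frac{32 E}{E + s}$)
$M{\left(A \right)} = 30$ ($M{\left(A \right)} = 5 \cdot 6 = 30$)
$121 \left(Z{\left(-12,-10 \right)} + M{\left(-12 \right)}\right) = 121 \left(\left(-32\right) \left(-12\right) \frac{1}{-12 - 10} + 30\right) = 121 \left(\left(-32\right) \left(-12\right) \frac{1}{-22} + 30\right) = 121 \left(\left(-32\right) \left(-12\right) \left(- \frac{1}{22}\right) + 30\right) = 121 \left(- \frac{192}{11} + 30\right) = 121 \cdot \frac{138}{11} = 1518$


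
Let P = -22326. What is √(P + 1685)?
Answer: I*√20641 ≈ 143.67*I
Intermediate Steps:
√(P + 1685) = √(-22326 + 1685) = √(-20641) = I*√20641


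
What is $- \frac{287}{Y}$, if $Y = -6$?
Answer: $\frac{287}{6} \approx 47.833$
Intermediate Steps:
$- \frac{287}{Y} = - \frac{287}{-6} = \left(-287\right) \left(- \frac{1}{6}\right) = \frac{287}{6}$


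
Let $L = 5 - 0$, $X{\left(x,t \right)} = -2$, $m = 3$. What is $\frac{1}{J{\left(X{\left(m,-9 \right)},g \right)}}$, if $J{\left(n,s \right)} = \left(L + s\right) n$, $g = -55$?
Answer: $\frac{1}{100} \approx 0.01$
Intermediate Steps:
$L = 5$ ($L = 5 + 0 = 5$)
$J{\left(n,s \right)} = n \left(5 + s\right)$ ($J{\left(n,s \right)} = \left(5 + s\right) n = n \left(5 + s\right)$)
$\frac{1}{J{\left(X{\left(m,-9 \right)},g \right)}} = \frac{1}{\left(-2\right) \left(5 - 55\right)} = \frac{1}{\left(-2\right) \left(-50\right)} = \frac{1}{100}$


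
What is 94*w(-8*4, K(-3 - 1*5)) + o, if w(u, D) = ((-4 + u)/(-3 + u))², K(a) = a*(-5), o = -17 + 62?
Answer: 176949/1225 ≈ 144.45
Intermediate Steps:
o = 45
K(a) = -5*a
w(u, D) = (-4 + u)²/(-3 + u)² (w(u, D) = ((-4 + u)/(-3 + u))² = (-4 + u)²/(-3 + u)²)
94*w(-8*4, K(-3 - 1*5)) + o = 94*((-4 - 8*4)²/(-3 - 8*4)²) + 45 = 94*((-4 - 32)²/(-3 - 32)²) + 45 = 94*((-36)²/(-35)²) + 45 = 94*(1296*(1/1225)) + 45 = 94*(1296/1225) + 45 = 121824/1225 + 45 = 176949/1225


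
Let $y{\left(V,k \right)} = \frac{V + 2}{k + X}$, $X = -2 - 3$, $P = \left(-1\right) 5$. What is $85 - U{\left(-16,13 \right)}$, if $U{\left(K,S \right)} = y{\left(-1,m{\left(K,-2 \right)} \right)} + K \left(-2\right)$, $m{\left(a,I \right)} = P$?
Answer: $\frac{531}{10} \approx 53.1$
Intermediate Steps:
$P = -5$
$X = -5$
$m{\left(a,I \right)} = -5$
$y{\left(V,k \right)} = \frac{2 + V}{-5 + k}$ ($y{\left(V,k \right)} = \frac{V + 2}{k - 5} = \frac{2 + V}{-5 + k}$)
$U{\left(K,S \right)} = - \frac{1}{10} - 2 K$ ($U{\left(K,S \right)} = \frac{2 - 1}{-5 - 5} + K \left(-2\right) = \frac{1}{-10} \cdot 1 - 2 K = \left(- \frac{1}{10}\right) 1 - 2 K = - \frac{1}{10} - 2 K$)
$85 - U{\left(-16,13 \right)} = 85 - \left(- \frac{1}{10} - -32\right) = 85 - \left(- \frac{1}{10} + 32\right) = 85 - \frac{319}{10} = \frac{531}{10}$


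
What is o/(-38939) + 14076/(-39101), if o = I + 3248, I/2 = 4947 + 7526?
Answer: -1650518958/1522553839 ≈ -1.0840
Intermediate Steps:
I = 24946 (I = 2*(4947 + 7526) = 2*12473 = 24946)
o = 28194 (o = 24946 + 3248 = 28194)
o/(-38939) + 14076/(-39101) = 28194/(-38939) + 14076/(-39101) = 28194*(-1/38939) + 14076*(-1/39101) = -28194/38939 - 14076/39101 = -1650518958/1522553839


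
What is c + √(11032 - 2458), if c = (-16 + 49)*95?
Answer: 3135 + √8574 ≈ 3227.6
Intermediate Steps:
c = 3135 (c = 33*95 = 3135)
c + √(11032 - 2458) = 3135 + √(11032 - 2458) = 3135 + √8574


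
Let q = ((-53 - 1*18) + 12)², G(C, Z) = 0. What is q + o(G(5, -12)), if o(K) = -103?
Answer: 3378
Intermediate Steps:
q = 3481 (q = ((-53 - 18) + 12)² = (-71 + 12)² = (-59)² = 3481)
q + o(G(5, -12)) = 3481 - 103 = 3378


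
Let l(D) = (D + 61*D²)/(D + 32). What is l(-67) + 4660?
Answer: -110662/35 ≈ -3161.8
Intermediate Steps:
l(D) = (D + 61*D²)/(32 + D)
l(-67) + 4660 = -67*(1 + 61*(-67))/(32 - 67) + 4660 = -67*(1 - 4087)/(-35) + 4660 = -67*(-1/35)*(-4086) + 4660 = -273762/35 + 4660 = -110662/35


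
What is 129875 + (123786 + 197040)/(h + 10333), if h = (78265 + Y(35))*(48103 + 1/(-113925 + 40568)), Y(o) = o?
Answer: 35884114924640752757/276297323588881 ≈ 1.2988e+5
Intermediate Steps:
h = 276296565591000/73357 (h = (78265 + 35)*(48103 + 1/(-113925 + 40568)) = 78300*(48103 + 1/(-73357)) = 78300*(48103 - 1/73357) = 78300*(3528691770/73357) = 276296565591000/73357 ≈ 3.7665e+9)
129875 + (123786 + 197040)/(h + 10333) = 129875 + (123786 + 197040)/(276296565591000/73357 + 10333) = 129875 + 320826/(276297323588881/73357) = 129875 + 320826*(73357/276297323588881) = 129875 + 23534832882/276297323588881 = 35884114924640752757/276297323588881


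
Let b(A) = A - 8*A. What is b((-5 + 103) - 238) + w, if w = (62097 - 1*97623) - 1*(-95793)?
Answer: 61247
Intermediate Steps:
b(A) = -7*A
w = 60267 (w = (62097 - 97623) + 95793 = -35526 + 95793 = 60267)
b((-5 + 103) - 238) + w = -7*((-5 + 103) - 238) + 60267 = -7*(98 - 238) + 60267 = -7*(-140) + 60267 = 980 + 60267 = 61247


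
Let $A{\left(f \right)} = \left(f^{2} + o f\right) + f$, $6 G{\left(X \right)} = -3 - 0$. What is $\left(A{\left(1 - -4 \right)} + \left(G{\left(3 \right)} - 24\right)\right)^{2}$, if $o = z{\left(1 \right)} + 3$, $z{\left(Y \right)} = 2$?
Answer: $\frac{3721}{4} \approx 930.25$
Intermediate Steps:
$o = 5$ ($o = 2 + 3 = 5$)
$G{\left(X \right)} = - \frac{1}{2}$ ($G{\left(X \right)} = \frac{-3 - 0}{6} = \frac{-3 + 0}{6} = \frac{1}{6} \left(-3\right) = - \frac{1}{2}$)
$A{\left(f \right)} = f^{2} + 6 f$ ($A{\left(f \right)} = \left(f^{2} + 5 f\right) + f = f^{2} + 6 f$)
$\left(A{\left(1 - -4 \right)} + \left(G{\left(3 \right)} - 24\right)\right)^{2} = \left(\left(1 - -4\right) \left(6 + \left(1 - -4\right)\right) - \frac{49}{2}\right)^{2} = \left(\left(1 + 4\right) \left(6 + \left(1 + 4\right)\right) - \frac{49}{2}\right)^{2} = \left(5 \left(6 + 5\right) - \frac{49}{2}\right)^{2} = \left(5 \cdot 11 - \frac{49}{2}\right)^{2} = \left(55 - \frac{49}{2}\right)^{2} = \left(\frac{61}{2}\right)^{2} = \frac{3721}{4}$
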